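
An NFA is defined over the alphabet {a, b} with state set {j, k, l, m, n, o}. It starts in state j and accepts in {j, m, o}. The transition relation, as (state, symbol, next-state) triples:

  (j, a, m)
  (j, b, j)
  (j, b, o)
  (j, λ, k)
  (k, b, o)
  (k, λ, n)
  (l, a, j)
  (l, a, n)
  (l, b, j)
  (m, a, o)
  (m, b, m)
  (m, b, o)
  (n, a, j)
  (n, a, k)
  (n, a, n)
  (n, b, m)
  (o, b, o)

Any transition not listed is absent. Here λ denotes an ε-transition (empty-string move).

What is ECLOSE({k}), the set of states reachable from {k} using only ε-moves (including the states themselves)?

Begin with {k}.
ε-move k → n; add n.

{k, n}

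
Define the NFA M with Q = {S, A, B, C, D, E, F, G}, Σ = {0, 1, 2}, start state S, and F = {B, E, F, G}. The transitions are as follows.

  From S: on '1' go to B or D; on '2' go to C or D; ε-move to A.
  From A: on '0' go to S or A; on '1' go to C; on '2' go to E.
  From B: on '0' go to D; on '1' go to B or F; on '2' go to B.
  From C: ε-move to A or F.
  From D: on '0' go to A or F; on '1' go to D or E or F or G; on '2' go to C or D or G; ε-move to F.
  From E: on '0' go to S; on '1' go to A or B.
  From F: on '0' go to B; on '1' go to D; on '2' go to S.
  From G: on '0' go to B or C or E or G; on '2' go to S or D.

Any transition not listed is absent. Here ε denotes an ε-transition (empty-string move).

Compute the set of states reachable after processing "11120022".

Start: ε-closure({S}) = {S, A}.
Read '1': S→{B, D}, A→{C}; union {B, C, D}; ε-closure = {A, B, C, D, F}.
Read '1': A→{C}, B→{B, F}, C→∅, D→{D, E, F, G}, F→{D}; union {B, C, D, E, F, G}; ε-closure = {A, B, C, D, E, F, G}.
Read '1': A→{C}, B→{B, F}, C→∅, D→{D, E, F, G}, E→{A, B}, F→{D}, G→∅; now {A, B, C, D, E, F, G}.
Read '2': A→{E}, B→{B}, C→∅, D→{C, D, G}, E→∅, F→{S}, G→{S, D}; union {S, B, C, D, E, G}; ε-closure = {S, A, B, C, D, E, F, G}.
Read '0': S→∅, A→{S, A}, B→{D}, C→∅, D→{A, F}, E→{S}, F→{B}, G→{B, C, E, G}; now {S, A, B, C, D, E, F, G}.
Read '0': S→∅, A→{S, A}, B→{D}, C→∅, D→{A, F}, E→{S}, F→{B}, G→{B, C, E, G}; now {S, A, B, C, D, E, F, G}.
Read '2': S→{C, D}, A→{E}, B→{B}, C→∅, D→{C, D, G}, E→∅, F→{S}, G→{S, D}; union {S, B, C, D, E, G}; ε-closure = {S, A, B, C, D, E, F, G}.
Read '2': S→{C, D}, A→{E}, B→{B}, C→∅, D→{C, D, G}, E→∅, F→{S}, G→{S, D}; union {S, B, C, D, E, G}; ε-closure = {S, A, B, C, D, E, F, G}.

{S, A, B, C, D, E, F, G}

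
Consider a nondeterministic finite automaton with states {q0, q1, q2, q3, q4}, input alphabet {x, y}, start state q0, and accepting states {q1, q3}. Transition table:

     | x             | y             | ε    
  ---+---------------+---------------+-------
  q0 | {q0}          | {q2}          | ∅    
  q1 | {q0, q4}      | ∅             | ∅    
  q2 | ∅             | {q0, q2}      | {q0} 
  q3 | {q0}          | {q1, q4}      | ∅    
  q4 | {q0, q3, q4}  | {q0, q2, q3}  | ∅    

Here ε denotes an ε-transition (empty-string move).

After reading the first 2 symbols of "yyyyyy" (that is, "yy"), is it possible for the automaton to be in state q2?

Start in {q0}.
Read 'y': q0→{q2}; union {q2}; ε-closure = {q0, q2}.
Read 'y': q0→{q2}, q2→{q0, q2}; now {q0, q2}.
State q2 is in {q0, q2}.

Yes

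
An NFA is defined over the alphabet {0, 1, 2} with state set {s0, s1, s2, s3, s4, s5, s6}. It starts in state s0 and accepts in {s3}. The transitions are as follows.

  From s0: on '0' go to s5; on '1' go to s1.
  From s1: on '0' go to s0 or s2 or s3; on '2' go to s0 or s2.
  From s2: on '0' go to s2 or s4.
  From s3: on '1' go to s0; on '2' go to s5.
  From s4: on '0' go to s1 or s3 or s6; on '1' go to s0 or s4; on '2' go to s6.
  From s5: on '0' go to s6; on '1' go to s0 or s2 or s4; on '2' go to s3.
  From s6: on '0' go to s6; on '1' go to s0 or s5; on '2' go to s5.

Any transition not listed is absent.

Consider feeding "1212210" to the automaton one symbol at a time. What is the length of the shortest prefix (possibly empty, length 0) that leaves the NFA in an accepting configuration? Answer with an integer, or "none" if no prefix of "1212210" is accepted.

none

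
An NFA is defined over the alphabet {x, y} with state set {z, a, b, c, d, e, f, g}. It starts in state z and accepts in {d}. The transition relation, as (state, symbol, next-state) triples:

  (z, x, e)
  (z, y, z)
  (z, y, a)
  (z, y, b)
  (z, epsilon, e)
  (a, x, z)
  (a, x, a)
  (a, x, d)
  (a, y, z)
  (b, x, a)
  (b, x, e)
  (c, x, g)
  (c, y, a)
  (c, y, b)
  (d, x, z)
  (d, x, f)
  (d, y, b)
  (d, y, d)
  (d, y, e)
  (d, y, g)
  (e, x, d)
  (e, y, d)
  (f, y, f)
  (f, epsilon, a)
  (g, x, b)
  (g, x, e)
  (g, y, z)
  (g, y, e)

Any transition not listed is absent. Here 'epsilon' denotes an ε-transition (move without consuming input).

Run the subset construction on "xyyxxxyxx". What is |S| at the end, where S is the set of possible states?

5

Start: ε-closure({z}) = {z, e}.
Read 'x': z→{e}, e→{d}; now {d, e}.
Read 'y': d→{b, d, e, g}, e→{d}; now {b, d, e, g}.
Read 'y': b→∅, d→{b, d, e, g}, e→{d}, g→{z, e}; now {z, b, d, e, g}.
Read 'x': z→{e}, b→{a, e}, d→{z, f}, e→{d}, g→{b, e}; now {z, a, b, d, e, f}.
Read 'x': z→{e}, a→{z, a, d}, b→{a, e}, d→{z, f}, e→{d}, f→∅; now {z, a, d, e, f}.
Read 'x': z→{e}, a→{z, a, d}, d→{z, f}, e→{d}, f→∅; now {z, a, d, e, f}.
Read 'y': z→{z, a, b}, a→{z}, d→{b, d, e, g}, e→{d}, f→{f}; now {z, a, b, d, e, f, g}.
Read 'x': z→{e}, a→{z, a, d}, b→{a, e}, d→{z, f}, e→{d}, f→∅, g→{b, e}; now {z, a, b, d, e, f}.
Read 'x': z→{e}, a→{z, a, d}, b→{a, e}, d→{z, f}, e→{d}, f→∅; now {z, a, d, e, f}.
That set has 5 states.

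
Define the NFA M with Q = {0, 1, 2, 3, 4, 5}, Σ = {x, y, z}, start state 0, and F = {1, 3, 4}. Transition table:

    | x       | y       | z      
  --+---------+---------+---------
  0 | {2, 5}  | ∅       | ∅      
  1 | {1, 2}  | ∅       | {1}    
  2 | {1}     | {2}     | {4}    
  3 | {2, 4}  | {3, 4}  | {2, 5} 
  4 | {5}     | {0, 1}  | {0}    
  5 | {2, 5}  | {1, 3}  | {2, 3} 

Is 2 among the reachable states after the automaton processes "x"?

Start in {0}.
Read 'x': {0} → {2, 5}.
State 2 is in {2, 5}.

Yes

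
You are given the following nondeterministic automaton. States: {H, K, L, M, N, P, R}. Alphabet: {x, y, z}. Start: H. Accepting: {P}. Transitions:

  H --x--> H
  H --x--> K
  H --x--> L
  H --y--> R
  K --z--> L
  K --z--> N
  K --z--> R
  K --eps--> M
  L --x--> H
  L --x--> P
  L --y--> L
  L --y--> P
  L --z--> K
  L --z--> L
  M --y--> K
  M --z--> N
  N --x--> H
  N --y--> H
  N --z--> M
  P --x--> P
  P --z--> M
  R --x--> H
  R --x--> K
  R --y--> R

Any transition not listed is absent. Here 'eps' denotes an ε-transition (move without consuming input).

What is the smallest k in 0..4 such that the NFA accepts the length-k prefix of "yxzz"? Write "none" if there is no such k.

Start in {H}.
Read 'y': H→{R}; now {R}.
Read 'x': R→{H, K}; union {H, K}; ε-closure = {H, K, M}.
Read 'z': H→∅, K→{L, N, R}, M→{N}; now {L, N, R}.
Read 'z': L→{K, L}, N→{M}, R→∅; now {K, L, M}.
No reachable set along the way intersects F.

none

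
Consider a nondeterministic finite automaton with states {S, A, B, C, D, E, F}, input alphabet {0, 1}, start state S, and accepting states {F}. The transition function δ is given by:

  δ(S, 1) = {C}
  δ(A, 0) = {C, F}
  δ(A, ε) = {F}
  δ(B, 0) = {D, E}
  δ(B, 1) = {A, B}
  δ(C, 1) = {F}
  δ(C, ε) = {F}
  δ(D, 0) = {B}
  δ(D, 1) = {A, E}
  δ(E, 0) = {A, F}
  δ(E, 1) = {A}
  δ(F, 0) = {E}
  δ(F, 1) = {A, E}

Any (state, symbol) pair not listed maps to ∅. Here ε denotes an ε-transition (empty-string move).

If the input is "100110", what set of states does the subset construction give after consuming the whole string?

Start in {S}.
Read '1': S→{C}; union {C}; ε-closure = {C, F}.
Read '0': C→∅, F→{E}; now {E}.
Read '0': E→{A, F}; now {A, F}.
Read '1': A→∅, F→{A, E}; union {A, E}; ε-closure = {A, E, F}.
Read '1': A→∅, E→{A}, F→{A, E}; union {A, E}; ε-closure = {A, E, F}.
Read '0': A→{C, F}, E→{A, F}, F→{E}; now {A, C, E, F}.

{A, C, E, F}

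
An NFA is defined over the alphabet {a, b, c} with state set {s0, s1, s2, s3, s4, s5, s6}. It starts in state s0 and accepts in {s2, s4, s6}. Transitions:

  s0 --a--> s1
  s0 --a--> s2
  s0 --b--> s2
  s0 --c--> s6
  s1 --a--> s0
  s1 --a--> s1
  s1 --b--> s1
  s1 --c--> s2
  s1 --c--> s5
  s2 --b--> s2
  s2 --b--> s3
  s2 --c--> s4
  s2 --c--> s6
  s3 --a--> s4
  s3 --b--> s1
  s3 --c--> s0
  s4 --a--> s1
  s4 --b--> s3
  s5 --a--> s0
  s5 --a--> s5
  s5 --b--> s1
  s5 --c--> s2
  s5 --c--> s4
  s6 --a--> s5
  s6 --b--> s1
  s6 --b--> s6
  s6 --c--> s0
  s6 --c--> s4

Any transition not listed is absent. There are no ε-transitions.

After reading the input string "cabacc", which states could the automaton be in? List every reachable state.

{s0, s2, s4, s6}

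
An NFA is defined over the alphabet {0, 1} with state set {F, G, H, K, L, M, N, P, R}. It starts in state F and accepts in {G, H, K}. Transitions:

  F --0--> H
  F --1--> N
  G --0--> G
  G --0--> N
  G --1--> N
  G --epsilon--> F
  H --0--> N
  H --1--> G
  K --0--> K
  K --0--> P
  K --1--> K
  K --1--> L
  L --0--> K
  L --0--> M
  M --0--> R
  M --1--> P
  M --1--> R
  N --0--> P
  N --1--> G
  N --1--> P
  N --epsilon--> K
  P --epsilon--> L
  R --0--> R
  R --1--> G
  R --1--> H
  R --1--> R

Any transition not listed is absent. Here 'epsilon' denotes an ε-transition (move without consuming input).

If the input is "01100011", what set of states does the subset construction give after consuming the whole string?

{F, G, H, K, L, N, R}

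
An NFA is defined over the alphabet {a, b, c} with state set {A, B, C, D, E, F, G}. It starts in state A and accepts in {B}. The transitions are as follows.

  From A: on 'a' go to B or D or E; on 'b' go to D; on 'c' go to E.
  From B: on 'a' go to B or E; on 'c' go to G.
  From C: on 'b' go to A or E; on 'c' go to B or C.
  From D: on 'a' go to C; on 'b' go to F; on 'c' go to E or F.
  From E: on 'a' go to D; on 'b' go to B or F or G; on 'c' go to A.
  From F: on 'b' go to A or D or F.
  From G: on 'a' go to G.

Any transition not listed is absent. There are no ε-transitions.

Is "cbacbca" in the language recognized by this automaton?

No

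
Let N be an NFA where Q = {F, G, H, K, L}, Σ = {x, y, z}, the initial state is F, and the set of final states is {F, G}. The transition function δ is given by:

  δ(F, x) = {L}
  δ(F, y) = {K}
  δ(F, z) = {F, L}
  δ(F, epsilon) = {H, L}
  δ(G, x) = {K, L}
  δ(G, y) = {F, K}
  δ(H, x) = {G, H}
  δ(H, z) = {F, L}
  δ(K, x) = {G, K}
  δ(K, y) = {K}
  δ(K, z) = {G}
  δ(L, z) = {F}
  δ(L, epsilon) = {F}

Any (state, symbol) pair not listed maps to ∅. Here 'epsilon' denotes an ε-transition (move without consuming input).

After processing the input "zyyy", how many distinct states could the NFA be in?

Start: ε-closure({F}) = {F, H, L}.
Read 'z': {F, H, L} → {F, H, L}.
Read 'y': {F, H, L} → {K}.
Read 'y': {K} → {K}.
Read 'y': {K} → {K}.
That set has 1 state.

1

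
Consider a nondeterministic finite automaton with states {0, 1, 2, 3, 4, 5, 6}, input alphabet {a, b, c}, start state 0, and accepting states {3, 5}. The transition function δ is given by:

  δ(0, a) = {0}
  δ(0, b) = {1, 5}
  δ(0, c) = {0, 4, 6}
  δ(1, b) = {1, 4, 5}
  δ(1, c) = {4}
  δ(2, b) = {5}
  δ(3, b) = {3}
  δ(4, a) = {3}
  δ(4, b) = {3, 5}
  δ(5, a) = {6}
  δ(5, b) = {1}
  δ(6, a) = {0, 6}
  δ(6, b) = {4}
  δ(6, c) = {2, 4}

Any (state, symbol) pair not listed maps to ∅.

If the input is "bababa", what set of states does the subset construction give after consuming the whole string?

Start in {0}.
Read 'b': {0} → {1, 5}.
Read 'a': {1, 5} → {6}.
Read 'b': {6} → {4}.
Read 'a': {4} → {3}.
Read 'b': {3} → {3}.
Read 'a': {3} → ∅.

∅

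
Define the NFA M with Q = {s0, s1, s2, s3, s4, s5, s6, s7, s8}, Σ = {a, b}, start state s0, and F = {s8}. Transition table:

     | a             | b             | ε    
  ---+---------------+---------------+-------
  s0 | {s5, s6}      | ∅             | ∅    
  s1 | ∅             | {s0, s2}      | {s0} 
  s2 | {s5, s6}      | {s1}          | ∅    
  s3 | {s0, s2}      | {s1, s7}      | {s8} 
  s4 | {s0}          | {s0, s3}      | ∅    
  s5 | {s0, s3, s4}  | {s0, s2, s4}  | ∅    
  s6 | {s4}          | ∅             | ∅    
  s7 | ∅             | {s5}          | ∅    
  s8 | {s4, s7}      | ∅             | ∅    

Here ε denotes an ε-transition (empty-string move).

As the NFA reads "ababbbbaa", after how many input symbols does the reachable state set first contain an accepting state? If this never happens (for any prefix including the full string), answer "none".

Start in {s0}.
Read 'a': s0→{s5, s6}; now {s5, s6}.
Read 'b': s5→{s0, s2, s4}, s6→∅; now {s0, s2, s4}.
Read 'a': s0→{s5, s6}, s2→{s5, s6}, s4→{s0}; now {s0, s5, s6}.
Read 'b': s0→∅, s5→{s0, s2, s4}, s6→∅; now {s0, s2, s4}.
Read 'b': s0→∅, s2→{s1}, s4→{s0, s3}; union {s0, s1, s3}; ε-closure = {s0, s1, s3, s8}.
None of the earlier sets intersect F, but {s0, s1, s3, s8} does.

5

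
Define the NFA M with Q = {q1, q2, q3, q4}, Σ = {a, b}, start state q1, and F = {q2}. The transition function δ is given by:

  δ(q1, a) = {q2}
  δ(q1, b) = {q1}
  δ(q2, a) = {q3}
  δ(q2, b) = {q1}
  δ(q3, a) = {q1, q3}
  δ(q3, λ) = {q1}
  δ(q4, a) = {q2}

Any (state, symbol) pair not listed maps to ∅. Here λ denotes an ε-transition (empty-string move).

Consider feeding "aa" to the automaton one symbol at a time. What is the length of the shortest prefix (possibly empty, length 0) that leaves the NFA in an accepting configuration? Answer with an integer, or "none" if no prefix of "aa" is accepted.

Start in {q1}.
Read 'a': {q1} → {q2}.
None of the earlier sets intersect F, but {q2} does.

1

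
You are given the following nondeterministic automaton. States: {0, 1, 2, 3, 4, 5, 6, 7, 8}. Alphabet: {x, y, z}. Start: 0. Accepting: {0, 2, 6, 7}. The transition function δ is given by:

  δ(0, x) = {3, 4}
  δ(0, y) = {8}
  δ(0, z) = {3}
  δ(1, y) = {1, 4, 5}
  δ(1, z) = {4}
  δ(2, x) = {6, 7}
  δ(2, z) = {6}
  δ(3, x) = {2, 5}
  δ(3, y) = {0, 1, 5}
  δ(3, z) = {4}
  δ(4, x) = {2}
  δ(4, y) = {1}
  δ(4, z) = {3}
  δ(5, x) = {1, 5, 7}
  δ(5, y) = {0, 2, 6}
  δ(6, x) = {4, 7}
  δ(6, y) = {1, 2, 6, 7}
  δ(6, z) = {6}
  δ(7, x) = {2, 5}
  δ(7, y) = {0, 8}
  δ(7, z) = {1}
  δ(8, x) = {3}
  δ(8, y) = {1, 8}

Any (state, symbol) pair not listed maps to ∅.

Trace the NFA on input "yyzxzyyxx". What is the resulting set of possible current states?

{1, 2, 4, 5, 6, 7}

Start in {0}.
Read 'y': 0→{8}; now {8}.
Read 'y': 8→{1, 8}; now {1, 8}.
Read 'z': 1→{4}, 8→∅; now {4}.
Read 'x': 4→{2}; now {2}.
Read 'z': 2→{6}; now {6}.
Read 'y': 6→{1, 2, 6, 7}; now {1, 2, 6, 7}.
Read 'y': 1→{1, 4, 5}, 2→∅, 6→{1, 2, 6, 7}, 7→{0, 8}; now {0, 1, 2, 4, 5, 6, 7, 8}.
Read 'x': 0→{3, 4}, 1→∅, 2→{6, 7}, 4→{2}, 5→{1, 5, 7}, 6→{4, 7}, 7→{2, 5}, 8→{3}; now {1, 2, 3, 4, 5, 6, 7}.
Read 'x': 1→∅, 2→{6, 7}, 3→{2, 5}, 4→{2}, 5→{1, 5, 7}, 6→{4, 7}, 7→{2, 5}; now {1, 2, 4, 5, 6, 7}.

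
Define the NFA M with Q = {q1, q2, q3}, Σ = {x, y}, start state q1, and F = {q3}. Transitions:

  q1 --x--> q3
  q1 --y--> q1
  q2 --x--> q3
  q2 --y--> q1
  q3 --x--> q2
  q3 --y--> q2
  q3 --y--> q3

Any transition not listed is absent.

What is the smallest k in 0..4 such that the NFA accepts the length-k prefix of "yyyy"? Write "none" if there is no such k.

Start in {q1}.
Read 'y': q1→{q1}; now {q1}.
Read 'y': q1→{q1}; now {q1}.
Read 'y': q1→{q1}; now {q1}.
Read 'y': q1→{q1}; now {q1}.
No reachable set along the way intersects F.

none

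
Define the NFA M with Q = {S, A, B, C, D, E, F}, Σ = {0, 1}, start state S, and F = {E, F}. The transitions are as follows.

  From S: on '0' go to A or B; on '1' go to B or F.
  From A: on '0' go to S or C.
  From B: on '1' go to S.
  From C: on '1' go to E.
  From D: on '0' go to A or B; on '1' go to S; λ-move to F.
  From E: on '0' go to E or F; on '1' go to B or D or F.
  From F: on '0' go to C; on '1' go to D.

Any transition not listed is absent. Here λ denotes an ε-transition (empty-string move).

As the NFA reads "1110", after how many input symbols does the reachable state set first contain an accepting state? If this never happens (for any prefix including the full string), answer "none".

1

Start in {S}.
Read '1': S→{B, F}; now {B, F}.
None of the earlier sets intersect F, but {B, F} does.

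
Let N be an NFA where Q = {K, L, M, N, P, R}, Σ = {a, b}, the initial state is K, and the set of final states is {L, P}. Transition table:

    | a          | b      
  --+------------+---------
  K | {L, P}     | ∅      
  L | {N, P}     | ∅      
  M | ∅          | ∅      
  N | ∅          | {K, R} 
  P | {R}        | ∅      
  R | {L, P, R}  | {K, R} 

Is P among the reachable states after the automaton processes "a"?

Yes

Start in {K}.
Read 'a': {K} → {L, P}.
State P is in {L, P}.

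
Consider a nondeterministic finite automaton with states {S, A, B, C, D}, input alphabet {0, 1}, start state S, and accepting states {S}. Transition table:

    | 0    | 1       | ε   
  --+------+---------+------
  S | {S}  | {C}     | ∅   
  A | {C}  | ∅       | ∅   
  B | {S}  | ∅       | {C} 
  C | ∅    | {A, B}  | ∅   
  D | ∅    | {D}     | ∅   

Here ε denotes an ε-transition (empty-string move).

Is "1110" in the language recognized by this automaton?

Yes

Start in {S}.
Read '1': {S} → {C}.
Read '1': {C} → {A, B, C}.
Read '1': {A, B, C} → {A, B, C}.
Read '0': {A, B, C} → {S, C}.
The final set {S, C} contains the accepting state S.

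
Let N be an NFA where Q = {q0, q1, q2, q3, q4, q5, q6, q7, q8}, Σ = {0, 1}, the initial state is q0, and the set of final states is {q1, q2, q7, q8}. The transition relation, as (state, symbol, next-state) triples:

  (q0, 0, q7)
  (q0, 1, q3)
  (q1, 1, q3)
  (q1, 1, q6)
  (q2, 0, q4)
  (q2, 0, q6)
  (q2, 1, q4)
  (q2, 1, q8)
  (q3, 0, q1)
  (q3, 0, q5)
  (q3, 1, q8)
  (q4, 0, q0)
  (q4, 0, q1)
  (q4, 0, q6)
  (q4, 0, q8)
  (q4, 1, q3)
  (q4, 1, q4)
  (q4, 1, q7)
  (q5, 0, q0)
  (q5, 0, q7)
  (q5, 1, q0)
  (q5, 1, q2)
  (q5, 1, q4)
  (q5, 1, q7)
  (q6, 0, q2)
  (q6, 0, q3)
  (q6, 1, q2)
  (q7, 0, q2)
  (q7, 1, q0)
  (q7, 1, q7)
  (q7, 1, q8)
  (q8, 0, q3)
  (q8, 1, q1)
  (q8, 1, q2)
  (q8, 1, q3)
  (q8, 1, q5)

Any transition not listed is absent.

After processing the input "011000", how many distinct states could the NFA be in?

9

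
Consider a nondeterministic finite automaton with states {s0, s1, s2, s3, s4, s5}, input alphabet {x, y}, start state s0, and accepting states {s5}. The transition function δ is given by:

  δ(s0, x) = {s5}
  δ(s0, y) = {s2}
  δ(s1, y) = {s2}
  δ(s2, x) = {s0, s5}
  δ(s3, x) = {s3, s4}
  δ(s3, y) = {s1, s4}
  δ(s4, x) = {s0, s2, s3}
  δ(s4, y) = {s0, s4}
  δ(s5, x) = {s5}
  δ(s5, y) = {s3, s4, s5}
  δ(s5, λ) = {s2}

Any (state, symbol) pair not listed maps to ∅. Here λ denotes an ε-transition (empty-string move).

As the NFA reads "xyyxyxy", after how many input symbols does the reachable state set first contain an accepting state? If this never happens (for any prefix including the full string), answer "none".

1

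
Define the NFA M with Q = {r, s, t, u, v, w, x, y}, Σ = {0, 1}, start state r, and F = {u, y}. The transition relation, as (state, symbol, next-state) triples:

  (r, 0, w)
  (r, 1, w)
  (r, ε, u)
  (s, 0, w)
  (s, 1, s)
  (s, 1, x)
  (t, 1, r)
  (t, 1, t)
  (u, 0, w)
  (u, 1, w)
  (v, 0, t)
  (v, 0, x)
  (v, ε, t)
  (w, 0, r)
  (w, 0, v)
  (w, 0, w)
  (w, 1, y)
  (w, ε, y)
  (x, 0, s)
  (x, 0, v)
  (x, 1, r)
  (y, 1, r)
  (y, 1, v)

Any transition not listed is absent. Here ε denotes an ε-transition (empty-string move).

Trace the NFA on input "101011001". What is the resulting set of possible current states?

{r, s, t, u, v, w, x, y}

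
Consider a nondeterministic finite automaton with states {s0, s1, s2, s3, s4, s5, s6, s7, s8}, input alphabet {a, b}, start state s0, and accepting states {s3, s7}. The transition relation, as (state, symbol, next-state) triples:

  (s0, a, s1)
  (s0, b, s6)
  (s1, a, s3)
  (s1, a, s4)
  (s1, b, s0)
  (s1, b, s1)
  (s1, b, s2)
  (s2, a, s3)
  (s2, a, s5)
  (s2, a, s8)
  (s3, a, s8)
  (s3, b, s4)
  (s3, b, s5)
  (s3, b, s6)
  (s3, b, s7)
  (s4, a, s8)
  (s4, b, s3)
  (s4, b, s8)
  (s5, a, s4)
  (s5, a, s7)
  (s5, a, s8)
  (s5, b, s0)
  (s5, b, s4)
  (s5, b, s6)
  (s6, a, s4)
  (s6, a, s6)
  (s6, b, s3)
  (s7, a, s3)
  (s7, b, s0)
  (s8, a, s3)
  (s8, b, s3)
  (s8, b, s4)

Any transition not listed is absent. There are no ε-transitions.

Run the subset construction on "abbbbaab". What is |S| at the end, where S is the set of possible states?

7

Start in {s0}.
Read 'a': {s0} → {s1}.
Read 'b': {s1} → {s0, s1, s2}.
Read 'b': {s0, s1, s2} → {s0, s1, s2, s6}.
Read 'b': {s0, s1, s2, s6} → {s0, s1, s2, s3, s6}.
Read 'b': {s0, s1, s2, s3, s6} → {s0, s1, s2, s3, s4, s5, s6, s7}.
Read 'a': {s0, s1, s2, s3, s4, s5, s6, s7} → {s1, s3, s4, s5, s6, s7, s8}.
Read 'a': {s1, s3, s4, s5, s6, s7, s8} → {s3, s4, s6, s7, s8}.
Read 'b': {s3, s4, s6, s7, s8} → {s0, s3, s4, s5, s6, s7, s8}.
That set has 7 states.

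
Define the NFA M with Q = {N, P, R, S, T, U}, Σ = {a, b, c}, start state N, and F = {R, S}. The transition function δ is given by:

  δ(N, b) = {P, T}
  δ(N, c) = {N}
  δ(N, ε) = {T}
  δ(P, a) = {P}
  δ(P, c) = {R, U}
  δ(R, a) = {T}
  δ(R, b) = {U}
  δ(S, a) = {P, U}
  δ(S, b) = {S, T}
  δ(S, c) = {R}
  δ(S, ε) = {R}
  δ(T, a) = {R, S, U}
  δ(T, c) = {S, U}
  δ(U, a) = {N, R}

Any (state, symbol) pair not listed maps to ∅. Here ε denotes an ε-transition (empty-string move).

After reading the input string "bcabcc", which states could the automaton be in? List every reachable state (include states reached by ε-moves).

{R}

Start: ε-closure({N}) = {N, T}.
Read 'b': {N, T} → {P, T}.
Read 'c': {P, T} → {R, S, U}.
Read 'a': {R, S, U} → {N, P, R, T, U}.
Read 'b': {N, P, R, T, U} → {P, T, U}.
Read 'c': {P, T, U} → {R, S, U}.
Read 'c': {R, S, U} → {R}.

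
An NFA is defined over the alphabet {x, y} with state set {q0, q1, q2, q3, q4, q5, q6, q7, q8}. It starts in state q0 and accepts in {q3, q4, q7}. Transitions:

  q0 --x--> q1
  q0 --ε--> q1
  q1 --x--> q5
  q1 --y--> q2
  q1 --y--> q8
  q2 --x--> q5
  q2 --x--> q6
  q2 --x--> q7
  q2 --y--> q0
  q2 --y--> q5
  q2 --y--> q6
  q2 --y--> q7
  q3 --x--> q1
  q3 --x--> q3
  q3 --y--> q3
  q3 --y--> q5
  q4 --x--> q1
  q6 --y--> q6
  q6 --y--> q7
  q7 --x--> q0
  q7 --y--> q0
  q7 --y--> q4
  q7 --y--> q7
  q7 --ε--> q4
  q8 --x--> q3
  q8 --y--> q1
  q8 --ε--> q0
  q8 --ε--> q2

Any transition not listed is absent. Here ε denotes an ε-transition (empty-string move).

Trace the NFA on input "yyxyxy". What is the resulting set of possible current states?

{q0, q1, q2, q3, q4, q5, q6, q7, q8}

Start: ε-closure({q0}) = {q0, q1}.
Read 'y': q0→∅, q1→{q2, q8}; union {q2, q8}; ε-closure = {q0, q1, q2, q8}.
Read 'y': q0→∅, q1→{q2, q8}, q2→{q0, q5, q6, q7}, q8→{q1}; union {q0, q1, q2, q5, q6, q7, q8}; ε-closure = {q0, q1, q2, q4, q5, q6, q7, q8}.
Read 'x': q0→{q1}, q1→{q5}, q2→{q5, q6, q7}, q4→{q1}, q5→∅, q6→∅, q7→{q0}, q8→{q3}; union {q0, q1, q3, q5, q6, q7}; ε-closure = {q0, q1, q3, q4, q5, q6, q7}.
Read 'y': q0→∅, q1→{q2, q8}, q3→{q3, q5}, q4→∅, q5→∅, q6→{q6, q7}, q7→{q0, q4, q7}; union {q0, q2, q3, q4, q5, q6, q7, q8}; ε-closure = {q0, q1, q2, q3, q4, q5, q6, q7, q8}.
Read 'x': q0→{q1}, q1→{q5}, q2→{q5, q6, q7}, q3→{q1, q3}, q4→{q1}, q5→∅, q6→∅, q7→{q0}, q8→{q3}; union {q0, q1, q3, q5, q6, q7}; ε-closure = {q0, q1, q3, q4, q5, q6, q7}.
Read 'y': q0→∅, q1→{q2, q8}, q3→{q3, q5}, q4→∅, q5→∅, q6→{q6, q7}, q7→{q0, q4, q7}; union {q0, q2, q3, q4, q5, q6, q7, q8}; ε-closure = {q0, q1, q2, q3, q4, q5, q6, q7, q8}.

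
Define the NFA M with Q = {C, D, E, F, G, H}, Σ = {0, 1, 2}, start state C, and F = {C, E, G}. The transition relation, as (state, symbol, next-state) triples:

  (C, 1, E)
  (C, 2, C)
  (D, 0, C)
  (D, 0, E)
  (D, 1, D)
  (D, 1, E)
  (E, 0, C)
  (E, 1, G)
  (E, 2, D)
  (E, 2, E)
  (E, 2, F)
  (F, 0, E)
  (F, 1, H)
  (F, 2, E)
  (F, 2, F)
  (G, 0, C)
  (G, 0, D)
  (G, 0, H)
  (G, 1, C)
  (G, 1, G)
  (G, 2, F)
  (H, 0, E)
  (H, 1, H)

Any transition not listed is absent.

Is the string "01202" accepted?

No

Start in {C}.
Read '0': C→∅; now ∅.
The set is empty and remains empty for the remaining 4 symbols.
The final set ∅ contains no accepting state.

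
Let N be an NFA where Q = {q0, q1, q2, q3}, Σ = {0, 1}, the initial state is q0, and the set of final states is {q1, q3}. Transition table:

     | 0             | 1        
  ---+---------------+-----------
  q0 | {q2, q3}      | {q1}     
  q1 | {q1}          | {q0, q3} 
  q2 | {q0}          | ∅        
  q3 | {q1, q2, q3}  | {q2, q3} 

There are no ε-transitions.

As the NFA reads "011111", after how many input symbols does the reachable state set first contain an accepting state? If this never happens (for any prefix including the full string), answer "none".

Start in {q0}.
Read '0': {q0} → {q2, q3}.
None of the earlier sets intersect F, but {q2, q3} does.

1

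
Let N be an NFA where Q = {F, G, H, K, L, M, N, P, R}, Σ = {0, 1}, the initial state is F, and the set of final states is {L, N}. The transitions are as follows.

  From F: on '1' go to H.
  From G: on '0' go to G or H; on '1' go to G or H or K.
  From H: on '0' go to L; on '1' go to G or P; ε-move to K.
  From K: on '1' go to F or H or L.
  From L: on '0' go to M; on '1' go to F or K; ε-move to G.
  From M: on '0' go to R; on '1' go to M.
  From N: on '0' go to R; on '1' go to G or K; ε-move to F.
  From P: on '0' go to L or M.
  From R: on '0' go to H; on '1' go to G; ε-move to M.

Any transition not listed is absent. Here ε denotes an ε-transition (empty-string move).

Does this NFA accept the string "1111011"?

Yes

Start in {F}.
Read '1': F→{H}; union {H}; ε-closure = {H, K}.
Read '1': H→{G, P}, K→{F, H, L}; union {F, G, H, L, P}; ε-closure = {F, G, H, K, L, P}.
Read '1': F→{H}, G→{G, H, K}, H→{G, P}, K→{F, H, L}, L→{F, K}, P→∅; now {F, G, H, K, L, P}.
Read '1': F→{H}, G→{G, H, K}, H→{G, P}, K→{F, H, L}, L→{F, K}, P→∅; now {F, G, H, K, L, P}.
Read '0': F→∅, G→{G, H}, H→{L}, K→∅, L→{M}, P→{L, M}; union {G, H, L, M}; ε-closure = {G, H, K, L, M}.
Read '1': G→{G, H, K}, H→{G, P}, K→{F, H, L}, L→{F, K}, M→{M}; now {F, G, H, K, L, M, P}.
Read '1': F→{H}, G→{G, H, K}, H→{G, P}, K→{F, H, L}, L→{F, K}, M→{M}, P→∅; now {F, G, H, K, L, M, P}.
The final set {F, G, H, K, L, M, P} contains the accepting state L.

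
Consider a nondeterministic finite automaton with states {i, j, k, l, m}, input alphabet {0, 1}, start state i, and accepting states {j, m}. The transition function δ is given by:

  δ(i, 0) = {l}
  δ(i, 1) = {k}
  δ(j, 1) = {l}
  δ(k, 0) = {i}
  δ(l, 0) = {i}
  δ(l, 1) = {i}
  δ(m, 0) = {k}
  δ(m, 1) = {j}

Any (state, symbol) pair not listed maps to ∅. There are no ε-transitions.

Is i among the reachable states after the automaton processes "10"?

Yes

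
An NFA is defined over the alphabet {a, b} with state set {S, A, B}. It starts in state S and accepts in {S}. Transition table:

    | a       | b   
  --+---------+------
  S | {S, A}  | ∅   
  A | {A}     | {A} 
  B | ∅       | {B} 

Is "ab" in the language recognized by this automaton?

Start in {S}.
Read 'a': S→{S, A}; now {S, A}.
Read 'b': S→∅, A→{A}; now {A}.
The final set {A} contains no accepting state.

No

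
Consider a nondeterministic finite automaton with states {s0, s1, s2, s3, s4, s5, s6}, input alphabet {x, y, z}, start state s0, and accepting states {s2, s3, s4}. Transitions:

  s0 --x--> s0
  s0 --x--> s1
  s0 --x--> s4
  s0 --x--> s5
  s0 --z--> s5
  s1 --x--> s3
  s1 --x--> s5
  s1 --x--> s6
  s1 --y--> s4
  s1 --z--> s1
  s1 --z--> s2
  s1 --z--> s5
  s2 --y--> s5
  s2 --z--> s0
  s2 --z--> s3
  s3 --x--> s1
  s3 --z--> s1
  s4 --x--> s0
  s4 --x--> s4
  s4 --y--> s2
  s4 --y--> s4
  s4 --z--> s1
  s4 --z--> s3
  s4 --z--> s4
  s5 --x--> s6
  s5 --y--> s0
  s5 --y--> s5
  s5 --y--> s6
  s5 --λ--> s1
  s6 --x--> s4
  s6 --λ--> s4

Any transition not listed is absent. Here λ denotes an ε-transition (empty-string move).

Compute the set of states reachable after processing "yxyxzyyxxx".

∅

Start in {s0}.
Read 'y': s0→∅; now ∅.
The set is empty and remains empty for the remaining 9 symbols.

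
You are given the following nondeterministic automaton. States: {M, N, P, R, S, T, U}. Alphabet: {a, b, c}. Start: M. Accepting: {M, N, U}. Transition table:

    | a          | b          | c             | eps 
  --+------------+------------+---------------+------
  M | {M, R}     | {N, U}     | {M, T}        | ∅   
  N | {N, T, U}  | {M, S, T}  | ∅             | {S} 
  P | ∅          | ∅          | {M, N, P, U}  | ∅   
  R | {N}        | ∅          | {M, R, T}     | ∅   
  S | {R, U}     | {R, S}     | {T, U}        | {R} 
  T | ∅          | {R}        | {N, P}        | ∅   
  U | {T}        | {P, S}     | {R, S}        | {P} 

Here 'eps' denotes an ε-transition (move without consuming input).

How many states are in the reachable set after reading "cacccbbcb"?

7

Start in {M}.
Read 'c': {M} → {M, T}.
Read 'a': {M, T} → {M, R}.
Read 'c': {M, R} → {M, R, T}.
Read 'c': {M, R, T} → {M, N, P, R, S, T}.
Read 'c': {M, N, P, R, S, T} → {M, N, P, R, S, T, U}.
Read 'b': {M, N, P, R, S, T, U} → {M, N, P, R, S, T, U}.
Read 'b': {M, N, P, R, S, T, U} → {M, N, P, R, S, T, U}.
Read 'c': {M, N, P, R, S, T, U} → {M, N, P, R, S, T, U}.
Read 'b': {M, N, P, R, S, T, U} → {M, N, P, R, S, T, U}.
That set has 7 states.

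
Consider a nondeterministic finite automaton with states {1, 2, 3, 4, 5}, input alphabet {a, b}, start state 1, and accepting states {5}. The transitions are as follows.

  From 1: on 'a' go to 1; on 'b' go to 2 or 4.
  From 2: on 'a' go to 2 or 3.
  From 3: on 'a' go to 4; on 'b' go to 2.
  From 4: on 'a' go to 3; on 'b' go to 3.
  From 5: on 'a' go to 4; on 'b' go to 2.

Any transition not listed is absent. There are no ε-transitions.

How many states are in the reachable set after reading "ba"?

2

Start in {1}.
Read 'b': 1→{2, 4}; now {2, 4}.
Read 'a': 2→{2, 3}, 4→{3}; now {2, 3}.
That set has 2 states.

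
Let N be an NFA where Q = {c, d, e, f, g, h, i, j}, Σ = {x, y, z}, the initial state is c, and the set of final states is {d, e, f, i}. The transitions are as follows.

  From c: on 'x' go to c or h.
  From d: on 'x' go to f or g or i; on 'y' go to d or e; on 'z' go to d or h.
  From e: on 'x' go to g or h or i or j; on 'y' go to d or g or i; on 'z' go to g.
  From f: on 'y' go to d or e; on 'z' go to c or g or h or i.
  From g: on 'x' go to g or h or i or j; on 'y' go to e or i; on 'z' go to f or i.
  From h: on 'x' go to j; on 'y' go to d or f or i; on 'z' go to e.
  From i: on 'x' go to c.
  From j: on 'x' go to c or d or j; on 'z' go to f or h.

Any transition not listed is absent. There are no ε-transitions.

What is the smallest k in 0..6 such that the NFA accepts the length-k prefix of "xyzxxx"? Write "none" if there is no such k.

Start in {c}.
Read 'x': c→{c, h}; now {c, h}.
Read 'y': c→∅, h→{d, f, i}; now {d, f, i}.
None of the earlier sets intersect F, but {d, f, i} does.

2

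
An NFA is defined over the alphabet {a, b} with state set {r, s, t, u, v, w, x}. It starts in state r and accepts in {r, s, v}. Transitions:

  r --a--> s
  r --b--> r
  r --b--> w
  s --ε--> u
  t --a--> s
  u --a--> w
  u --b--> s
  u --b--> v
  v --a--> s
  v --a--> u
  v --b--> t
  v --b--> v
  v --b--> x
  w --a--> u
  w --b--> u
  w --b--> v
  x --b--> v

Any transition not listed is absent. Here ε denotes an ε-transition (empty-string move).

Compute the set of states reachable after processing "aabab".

Start in {r}.
Read 'a': {r} → {s, u}.
Read 'a': {s, u} → {w}.
Read 'b': {w} → {u, v}.
Read 'a': {u, v} → {s, u, w}.
Read 'b': {s, u, w} → {s, u, v}.

{s, u, v}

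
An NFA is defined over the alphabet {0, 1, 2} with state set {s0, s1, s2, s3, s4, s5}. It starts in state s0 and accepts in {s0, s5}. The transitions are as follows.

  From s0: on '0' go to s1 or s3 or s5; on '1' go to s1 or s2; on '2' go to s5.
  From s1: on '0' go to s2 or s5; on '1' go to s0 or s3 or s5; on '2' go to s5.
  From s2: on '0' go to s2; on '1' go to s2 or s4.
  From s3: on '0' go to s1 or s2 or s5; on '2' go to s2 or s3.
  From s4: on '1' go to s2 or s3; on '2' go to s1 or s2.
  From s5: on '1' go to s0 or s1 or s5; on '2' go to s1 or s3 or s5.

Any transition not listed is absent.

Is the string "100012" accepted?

No

Start in {s0}.
Read '1': s0→{s1, s2}; now {s1, s2}.
Read '0': s1→{s2, s5}, s2→{s2}; now {s2, s5}.
Read '0': s2→{s2}, s5→∅; now {s2}.
Read '0': s2→{s2}; now {s2}.
Read '1': s2→{s2, s4}; now {s2, s4}.
Read '2': s2→∅, s4→{s1, s2}; now {s1, s2}.
The final set {s1, s2} contains no accepting state.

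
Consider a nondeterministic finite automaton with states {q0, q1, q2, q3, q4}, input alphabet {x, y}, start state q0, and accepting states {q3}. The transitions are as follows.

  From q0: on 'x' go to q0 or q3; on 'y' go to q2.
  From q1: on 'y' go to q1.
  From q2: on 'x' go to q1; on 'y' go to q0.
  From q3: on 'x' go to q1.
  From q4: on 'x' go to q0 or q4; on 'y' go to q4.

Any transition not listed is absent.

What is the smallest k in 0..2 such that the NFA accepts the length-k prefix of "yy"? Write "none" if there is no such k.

Start in {q0}.
Read 'y': q0→{q2}; now {q2}.
Read 'y': q2→{q0}; now {q0}.
No reachable set along the way intersects F.

none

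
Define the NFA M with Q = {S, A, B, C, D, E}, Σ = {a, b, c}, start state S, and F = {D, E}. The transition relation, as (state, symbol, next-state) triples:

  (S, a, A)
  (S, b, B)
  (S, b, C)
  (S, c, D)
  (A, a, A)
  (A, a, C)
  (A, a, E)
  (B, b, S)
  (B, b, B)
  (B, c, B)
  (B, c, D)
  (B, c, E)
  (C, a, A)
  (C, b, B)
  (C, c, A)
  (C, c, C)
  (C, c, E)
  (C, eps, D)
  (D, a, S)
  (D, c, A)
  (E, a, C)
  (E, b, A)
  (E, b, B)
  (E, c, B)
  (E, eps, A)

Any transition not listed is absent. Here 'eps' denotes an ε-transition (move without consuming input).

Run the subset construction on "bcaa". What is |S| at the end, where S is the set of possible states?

5

Start in {S}.
Read 'b': S→{B, C}; union {B, C}; ε-closure = {B, C, D}.
Read 'c': B→{B, D, E}, C→{A, C, E}, D→{A}; now {A, B, C, D, E}.
Read 'a': A→{A, C, E}, B→∅, C→{A}, D→{S}, E→{C}; union {S, A, C, E}; ε-closure = {S, A, C, D, E}.
Read 'a': S→{A}, A→{A, C, E}, C→{A}, D→{S}, E→{C}; union {S, A, C, E}; ε-closure = {S, A, C, D, E}.
That set has 5 states.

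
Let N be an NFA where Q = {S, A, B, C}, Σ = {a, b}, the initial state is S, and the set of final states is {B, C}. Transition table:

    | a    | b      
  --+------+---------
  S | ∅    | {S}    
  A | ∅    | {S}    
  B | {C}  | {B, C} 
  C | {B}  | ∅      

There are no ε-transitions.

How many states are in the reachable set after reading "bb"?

1

Start in {S}.
Read 'b': {S} → {S}.
Read 'b': {S} → {S}.
That set has 1 state.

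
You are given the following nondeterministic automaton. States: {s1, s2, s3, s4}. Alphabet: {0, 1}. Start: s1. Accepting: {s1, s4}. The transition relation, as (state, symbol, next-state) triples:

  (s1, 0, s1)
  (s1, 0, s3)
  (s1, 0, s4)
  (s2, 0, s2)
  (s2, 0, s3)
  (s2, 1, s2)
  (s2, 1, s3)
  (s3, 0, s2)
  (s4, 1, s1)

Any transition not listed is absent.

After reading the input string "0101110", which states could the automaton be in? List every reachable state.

∅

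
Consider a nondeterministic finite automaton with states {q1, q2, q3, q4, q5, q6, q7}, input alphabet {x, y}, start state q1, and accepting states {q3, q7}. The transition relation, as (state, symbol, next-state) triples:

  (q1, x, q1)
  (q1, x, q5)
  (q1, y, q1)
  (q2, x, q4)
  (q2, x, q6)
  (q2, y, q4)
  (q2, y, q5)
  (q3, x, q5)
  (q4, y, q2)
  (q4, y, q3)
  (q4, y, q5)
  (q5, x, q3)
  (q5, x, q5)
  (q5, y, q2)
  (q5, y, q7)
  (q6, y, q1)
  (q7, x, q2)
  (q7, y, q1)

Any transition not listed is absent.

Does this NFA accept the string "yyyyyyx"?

Start in {q1}.
Read 'y': {q1} → {q1}.
Read 'y': {q1} → {q1}.
Read 'y': {q1} → {q1}.
Read 'y': {q1} → {q1}.
Read 'y': {q1} → {q1}.
Read 'y': {q1} → {q1}.
Read 'x': {q1} → {q1, q5}.
The final set {q1, q5} contains no accepting state.

No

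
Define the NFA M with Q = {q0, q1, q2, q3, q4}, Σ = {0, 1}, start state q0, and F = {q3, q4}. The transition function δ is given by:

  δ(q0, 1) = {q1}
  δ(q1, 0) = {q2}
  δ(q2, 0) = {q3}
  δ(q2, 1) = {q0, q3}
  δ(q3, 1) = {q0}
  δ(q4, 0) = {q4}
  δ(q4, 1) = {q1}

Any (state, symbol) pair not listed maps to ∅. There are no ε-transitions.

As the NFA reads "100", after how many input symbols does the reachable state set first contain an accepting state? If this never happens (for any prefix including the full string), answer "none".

3

Start in {q0}.
Read '1': q0→{q1}; now {q1}.
Read '0': q1→{q2}; now {q2}.
Read '0': q2→{q3}; now {q3}.
None of the earlier sets intersect F, but {q3} does.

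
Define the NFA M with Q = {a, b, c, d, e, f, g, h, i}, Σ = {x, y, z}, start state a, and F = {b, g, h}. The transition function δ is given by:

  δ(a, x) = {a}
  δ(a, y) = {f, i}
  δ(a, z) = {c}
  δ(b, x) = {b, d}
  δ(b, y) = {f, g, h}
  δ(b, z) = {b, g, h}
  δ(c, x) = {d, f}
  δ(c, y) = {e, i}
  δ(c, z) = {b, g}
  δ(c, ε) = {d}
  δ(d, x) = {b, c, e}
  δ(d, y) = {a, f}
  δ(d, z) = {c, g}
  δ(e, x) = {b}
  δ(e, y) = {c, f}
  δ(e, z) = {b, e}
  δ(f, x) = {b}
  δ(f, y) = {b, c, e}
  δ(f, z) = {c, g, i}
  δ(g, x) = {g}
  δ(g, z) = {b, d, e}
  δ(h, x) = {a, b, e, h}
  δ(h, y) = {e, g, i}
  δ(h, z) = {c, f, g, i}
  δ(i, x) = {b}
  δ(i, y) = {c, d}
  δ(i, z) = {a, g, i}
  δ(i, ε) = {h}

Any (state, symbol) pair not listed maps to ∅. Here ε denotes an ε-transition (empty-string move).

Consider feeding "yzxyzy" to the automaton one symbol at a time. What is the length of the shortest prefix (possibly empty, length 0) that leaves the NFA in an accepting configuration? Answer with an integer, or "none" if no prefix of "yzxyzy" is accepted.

1

Start in {a}.
Read 'y': a→{f, i}; union {f, i}; ε-closure = {f, h, i}.
None of the earlier sets intersect F, but {f, h, i} does.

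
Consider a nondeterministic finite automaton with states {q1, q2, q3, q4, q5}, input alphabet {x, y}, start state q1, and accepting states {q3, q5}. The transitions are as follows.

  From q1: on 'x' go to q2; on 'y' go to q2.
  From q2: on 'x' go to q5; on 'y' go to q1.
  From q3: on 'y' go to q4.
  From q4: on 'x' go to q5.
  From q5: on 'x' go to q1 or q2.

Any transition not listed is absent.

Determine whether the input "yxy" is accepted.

No

Start in {q1}.
Read 'y': q1→{q2}; now {q2}.
Read 'x': q2→{q5}; now {q5}.
Read 'y': q5→∅; now ∅.
The final set ∅ contains no accepting state.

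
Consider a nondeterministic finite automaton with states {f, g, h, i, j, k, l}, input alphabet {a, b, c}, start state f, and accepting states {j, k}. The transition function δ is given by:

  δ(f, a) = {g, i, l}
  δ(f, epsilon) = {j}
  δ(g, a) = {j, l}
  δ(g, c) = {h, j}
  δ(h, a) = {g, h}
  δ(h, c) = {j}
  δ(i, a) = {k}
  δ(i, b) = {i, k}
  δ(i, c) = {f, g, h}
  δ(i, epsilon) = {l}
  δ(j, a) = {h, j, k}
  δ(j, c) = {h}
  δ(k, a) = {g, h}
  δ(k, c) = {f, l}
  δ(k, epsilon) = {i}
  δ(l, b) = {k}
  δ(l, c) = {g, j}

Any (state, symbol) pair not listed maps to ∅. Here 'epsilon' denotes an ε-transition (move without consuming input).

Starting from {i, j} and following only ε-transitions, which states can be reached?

{i, j, l}

Begin with {i, j}.
ε-move i → l; add l.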